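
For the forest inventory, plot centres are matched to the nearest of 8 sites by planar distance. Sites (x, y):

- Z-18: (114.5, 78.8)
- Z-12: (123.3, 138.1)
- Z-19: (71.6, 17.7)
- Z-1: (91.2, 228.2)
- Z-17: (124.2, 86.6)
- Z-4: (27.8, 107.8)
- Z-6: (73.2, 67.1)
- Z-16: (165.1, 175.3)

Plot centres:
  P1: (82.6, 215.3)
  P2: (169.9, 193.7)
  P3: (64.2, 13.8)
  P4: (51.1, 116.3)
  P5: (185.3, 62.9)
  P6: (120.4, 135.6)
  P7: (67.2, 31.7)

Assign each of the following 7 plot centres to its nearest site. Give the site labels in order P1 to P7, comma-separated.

Z-1, Z-16, Z-19, Z-4, Z-17, Z-12, Z-19

P1 → Z-1 (d²=240.37)
P2 → Z-16 (d²=361.60)
P3 → Z-19 (d²=69.97)
P4 → Z-4 (d²=615.14)
P5 → Z-17 (d²=4294.90)
P6 → Z-12 (d²=14.66)
P7 → Z-19 (d²=215.36)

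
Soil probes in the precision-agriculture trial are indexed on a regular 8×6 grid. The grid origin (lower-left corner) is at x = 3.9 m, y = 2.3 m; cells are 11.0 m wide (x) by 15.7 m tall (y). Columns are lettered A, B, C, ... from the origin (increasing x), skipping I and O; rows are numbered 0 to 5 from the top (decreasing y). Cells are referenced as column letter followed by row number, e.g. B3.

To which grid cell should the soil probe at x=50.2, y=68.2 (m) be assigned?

E1

Column index: ⌊(50.2 − 3.9) / 11.0⌋ = ⌊4.209⌋ = 4 → column E
Row offset from origin: ⌊(68.2 − 2.3) / 15.7⌋ = ⌊4.197⌋ = 4 → row 1 (counted from top)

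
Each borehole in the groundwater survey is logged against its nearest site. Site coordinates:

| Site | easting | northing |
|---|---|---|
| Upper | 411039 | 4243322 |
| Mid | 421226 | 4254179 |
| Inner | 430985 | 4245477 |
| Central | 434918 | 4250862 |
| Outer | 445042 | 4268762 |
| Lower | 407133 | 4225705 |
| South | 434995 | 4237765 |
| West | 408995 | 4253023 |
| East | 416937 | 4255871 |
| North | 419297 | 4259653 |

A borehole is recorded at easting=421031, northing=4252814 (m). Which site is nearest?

Mid

Squared distances to each site:
Upper: 189938128.000; Mid: 1901250.000; Inner: 152913685.000; Central: 196659073.000; Outer: 830866825.000; Lower: 928052285.000; South: 421465697.000; West: 144908977.000; East: 26106085.000; North: 49778677.000.
Minimum at Mid.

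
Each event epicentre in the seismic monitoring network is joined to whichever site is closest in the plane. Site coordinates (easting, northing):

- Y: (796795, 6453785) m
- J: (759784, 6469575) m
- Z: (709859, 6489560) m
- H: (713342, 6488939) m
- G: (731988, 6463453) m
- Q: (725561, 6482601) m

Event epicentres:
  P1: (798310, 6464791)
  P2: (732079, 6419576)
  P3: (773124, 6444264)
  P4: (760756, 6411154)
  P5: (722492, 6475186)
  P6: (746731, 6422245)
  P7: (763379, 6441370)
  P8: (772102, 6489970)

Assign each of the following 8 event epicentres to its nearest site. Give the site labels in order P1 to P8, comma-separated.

P1 → Y (d²=123427261.00)
P2 → G (d²=1925199410.00)
P3 → Y (d²=650965682.00)
P4 → Y (d²=3116211682.00)
P5 → Q (d²=64400986.00)
P6 → G (d²=1915455313.00)
P7 → J (d²=808446050.00)
P8 → J (d²=567689149.00)

Y, G, Y, Y, Q, G, J, J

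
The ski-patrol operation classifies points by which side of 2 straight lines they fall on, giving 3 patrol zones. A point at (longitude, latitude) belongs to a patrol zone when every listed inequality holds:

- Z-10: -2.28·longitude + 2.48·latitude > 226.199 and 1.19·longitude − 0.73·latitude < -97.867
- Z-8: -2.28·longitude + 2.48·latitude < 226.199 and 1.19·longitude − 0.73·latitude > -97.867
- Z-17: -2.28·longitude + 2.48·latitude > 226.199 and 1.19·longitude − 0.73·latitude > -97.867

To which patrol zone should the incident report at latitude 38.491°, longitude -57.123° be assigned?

-2.28·-57.123 + 2.48·38.491 = 225.698, which is < 226.199
1.19·-57.123 − 0.73·38.491 = -96.075, which is > -97.867
This sign pattern matches Z-8.

Z-8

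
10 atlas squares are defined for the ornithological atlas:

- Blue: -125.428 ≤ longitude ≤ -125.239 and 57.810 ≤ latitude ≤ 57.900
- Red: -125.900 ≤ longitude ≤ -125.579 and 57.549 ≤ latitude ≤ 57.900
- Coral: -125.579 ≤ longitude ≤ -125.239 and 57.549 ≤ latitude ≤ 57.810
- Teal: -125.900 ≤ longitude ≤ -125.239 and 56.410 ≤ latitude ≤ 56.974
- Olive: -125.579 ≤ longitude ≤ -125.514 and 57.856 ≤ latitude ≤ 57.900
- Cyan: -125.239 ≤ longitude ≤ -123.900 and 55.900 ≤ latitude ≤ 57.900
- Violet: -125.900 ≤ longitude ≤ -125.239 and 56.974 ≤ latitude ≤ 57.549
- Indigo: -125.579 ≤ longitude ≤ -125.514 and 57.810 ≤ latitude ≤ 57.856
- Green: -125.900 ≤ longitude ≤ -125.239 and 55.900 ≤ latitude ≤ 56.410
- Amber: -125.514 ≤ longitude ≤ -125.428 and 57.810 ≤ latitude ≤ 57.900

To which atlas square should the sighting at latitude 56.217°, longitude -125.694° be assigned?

Green

The point has longitude = -125.694 and latitude = 56.217.
Only Green satisfies -125.900 ≤ longitude ≤ -125.239 and 55.900 ≤ latitude ≤ 56.410.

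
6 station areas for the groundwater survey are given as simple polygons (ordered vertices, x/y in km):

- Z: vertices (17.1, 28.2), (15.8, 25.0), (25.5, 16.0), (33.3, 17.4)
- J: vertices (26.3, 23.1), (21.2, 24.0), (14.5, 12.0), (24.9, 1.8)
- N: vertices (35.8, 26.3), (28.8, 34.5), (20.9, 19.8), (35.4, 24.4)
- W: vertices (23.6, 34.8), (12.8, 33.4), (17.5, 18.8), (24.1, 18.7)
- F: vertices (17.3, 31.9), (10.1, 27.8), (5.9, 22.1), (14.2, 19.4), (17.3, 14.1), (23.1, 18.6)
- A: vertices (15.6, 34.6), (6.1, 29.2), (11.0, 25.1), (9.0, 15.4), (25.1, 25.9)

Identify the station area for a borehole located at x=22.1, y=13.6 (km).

Cast a ray rightward from (22.1, 13.6). For each polygon, the edges (by vertex number in listed order) whose endpoints lie on opposite sides of y = 13.6, where each meets that height, and whether that is right or left of the point:
Z: no edge straddles that height → 0 crossings.
J: 2–3 at x≈15.39 (left), 4–1 at x≈25.68 (right) → 1 crossing.
N: no edge straddles that height → 0 crossings.
W: no edge straddles that height → 0 crossings.
F: no edge straddles that height → 0 crossings.
A: no edge straddles that height → 0 crossings.
Only J has an odd count, so the point is inside J.

J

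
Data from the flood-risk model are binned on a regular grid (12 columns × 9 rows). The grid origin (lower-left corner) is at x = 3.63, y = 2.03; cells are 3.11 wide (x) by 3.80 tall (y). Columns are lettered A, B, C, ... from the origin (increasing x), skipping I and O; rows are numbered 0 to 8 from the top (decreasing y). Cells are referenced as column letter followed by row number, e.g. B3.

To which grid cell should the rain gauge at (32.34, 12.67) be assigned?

K6

Column index: ⌊(32.34 − 3.63) / 3.11⌋ = ⌊9.232⌋ = 9 → column K
Row offset from origin: ⌊(12.67 − 2.03) / 3.80⌋ = ⌊2.800⌋ = 2 → row 6 (counted from top)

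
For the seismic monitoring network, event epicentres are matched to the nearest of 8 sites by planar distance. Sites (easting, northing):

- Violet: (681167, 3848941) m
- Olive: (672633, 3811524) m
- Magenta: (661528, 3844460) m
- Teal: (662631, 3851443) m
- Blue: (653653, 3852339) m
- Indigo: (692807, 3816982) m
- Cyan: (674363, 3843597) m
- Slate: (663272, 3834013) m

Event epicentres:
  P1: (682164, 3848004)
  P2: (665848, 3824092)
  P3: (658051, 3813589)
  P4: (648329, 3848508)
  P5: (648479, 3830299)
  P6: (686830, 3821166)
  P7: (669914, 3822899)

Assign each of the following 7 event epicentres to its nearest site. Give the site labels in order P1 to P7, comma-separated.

Violet, Slate, Olive, Blue, Slate, Indigo, Olive

P1 → Violet (d²=1871978.00)
P2 → Slate (d²=105062017.00)
P3 → Olive (d²=216898949.00)
P4 → Blue (d²=43021537.00)
P5 → Slate (d²=232626645.00)
P6 → Indigo (d²=53230385.00)
P7 → Olive (d²=136783586.00)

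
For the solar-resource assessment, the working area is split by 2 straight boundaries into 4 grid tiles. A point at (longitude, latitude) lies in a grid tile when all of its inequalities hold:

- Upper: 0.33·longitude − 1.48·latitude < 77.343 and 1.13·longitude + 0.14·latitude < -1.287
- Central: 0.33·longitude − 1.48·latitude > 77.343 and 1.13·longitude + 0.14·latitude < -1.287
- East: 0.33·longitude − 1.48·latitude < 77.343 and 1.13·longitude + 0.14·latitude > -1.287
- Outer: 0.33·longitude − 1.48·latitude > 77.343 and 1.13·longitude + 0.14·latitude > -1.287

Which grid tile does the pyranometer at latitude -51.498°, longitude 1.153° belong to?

Upper

0.33·1.153 − 1.48·-51.498 = 76.598, which is < 77.343
1.13·1.153 + 0.14·-51.498 = -5.907, which is < -1.287
This sign pattern matches Upper.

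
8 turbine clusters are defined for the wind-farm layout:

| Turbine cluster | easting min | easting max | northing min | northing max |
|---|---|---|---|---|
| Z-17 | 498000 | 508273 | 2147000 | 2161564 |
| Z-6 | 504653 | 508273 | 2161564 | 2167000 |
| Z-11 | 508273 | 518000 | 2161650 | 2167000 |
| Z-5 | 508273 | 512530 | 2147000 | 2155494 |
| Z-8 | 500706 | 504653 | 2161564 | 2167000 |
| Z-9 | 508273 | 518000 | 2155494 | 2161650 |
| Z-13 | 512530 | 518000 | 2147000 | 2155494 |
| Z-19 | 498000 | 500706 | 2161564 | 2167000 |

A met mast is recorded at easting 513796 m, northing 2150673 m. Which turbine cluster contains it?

The point has easting = 513796 and northing = 2150673.
Only Z-13 satisfies 512530 ≤ easting ≤ 518000 and 2147000 ≤ northing ≤ 2155494.

Z-13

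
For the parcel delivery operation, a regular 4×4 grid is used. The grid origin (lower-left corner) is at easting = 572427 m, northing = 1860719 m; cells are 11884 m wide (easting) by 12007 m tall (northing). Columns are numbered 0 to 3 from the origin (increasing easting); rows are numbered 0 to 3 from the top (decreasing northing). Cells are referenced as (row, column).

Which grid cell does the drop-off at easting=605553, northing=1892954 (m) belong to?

Column index: ⌊(605553 − 572427) / 11884⌋ = ⌊2.787⌋ = 2
Row offset from origin: ⌊(1892954 − 1860719) / 12007⌋ = ⌊2.685⌋ = 2 → row 1 (counted from top)

(1, 2)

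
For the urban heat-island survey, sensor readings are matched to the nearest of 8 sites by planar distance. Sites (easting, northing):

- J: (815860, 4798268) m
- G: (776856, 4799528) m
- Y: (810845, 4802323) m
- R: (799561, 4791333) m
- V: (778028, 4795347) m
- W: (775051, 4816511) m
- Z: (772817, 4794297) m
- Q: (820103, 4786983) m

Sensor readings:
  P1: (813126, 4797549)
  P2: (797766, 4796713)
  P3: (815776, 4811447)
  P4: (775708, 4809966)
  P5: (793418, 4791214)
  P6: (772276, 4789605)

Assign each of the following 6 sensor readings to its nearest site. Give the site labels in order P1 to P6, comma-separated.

J, R, Y, W, R, Z

P1 → J (d²=7991717.00)
P2 → R (d²=32166425.00)
P3 → Y (d²=107562137.00)
P4 → W (d²=43268674.00)
P5 → R (d²=37750610.00)
P6 → Z (d²=22307545.00)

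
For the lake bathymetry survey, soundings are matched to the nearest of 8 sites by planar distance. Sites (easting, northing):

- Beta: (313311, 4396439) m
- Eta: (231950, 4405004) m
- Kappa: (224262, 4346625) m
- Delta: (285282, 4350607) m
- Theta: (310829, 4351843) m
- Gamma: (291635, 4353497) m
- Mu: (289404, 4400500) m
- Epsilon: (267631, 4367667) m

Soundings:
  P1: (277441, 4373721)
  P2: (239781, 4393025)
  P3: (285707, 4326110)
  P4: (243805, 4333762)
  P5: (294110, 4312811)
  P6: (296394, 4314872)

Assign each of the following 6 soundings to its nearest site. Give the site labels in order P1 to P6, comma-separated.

P1 → Epsilon (d²=132887016.00)
P2 → Eta (d²=204821002.00)
P3 → Delta (d²=600283634.00)
P4 → Kappa (d²=547385618.00)
P5 → Delta (d²=1506471200.00)
P6 → Delta (d²=1400466769.00)

Epsilon, Eta, Delta, Kappa, Delta, Delta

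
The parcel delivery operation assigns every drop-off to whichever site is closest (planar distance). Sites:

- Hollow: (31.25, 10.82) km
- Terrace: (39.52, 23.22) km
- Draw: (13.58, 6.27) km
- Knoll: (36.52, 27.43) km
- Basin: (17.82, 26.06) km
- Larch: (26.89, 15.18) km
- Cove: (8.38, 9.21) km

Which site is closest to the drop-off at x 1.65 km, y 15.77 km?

Cove

Squared distances to each site:
Hollow: 900.663; Terrace: 1489.639; Draw: 232.575; Knoll: 1351.873; Basin: 367.353; Larch: 637.406; Cove: 88.326.
Minimum at Cove.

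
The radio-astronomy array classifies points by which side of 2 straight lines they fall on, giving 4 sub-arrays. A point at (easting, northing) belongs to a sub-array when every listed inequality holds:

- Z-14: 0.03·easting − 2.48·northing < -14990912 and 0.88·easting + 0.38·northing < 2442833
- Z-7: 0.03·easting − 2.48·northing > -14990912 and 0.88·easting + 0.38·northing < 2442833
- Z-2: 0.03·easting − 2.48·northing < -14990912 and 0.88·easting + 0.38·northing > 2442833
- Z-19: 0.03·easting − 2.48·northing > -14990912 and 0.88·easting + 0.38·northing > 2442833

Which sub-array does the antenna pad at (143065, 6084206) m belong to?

Z-14

0.03·143065 − 2.48·6084206 = -15084538.930, which is < -14990912
0.88·143065 + 0.38·6084206 = 2437895.480, which is < 2442833
This sign pattern matches Z-14.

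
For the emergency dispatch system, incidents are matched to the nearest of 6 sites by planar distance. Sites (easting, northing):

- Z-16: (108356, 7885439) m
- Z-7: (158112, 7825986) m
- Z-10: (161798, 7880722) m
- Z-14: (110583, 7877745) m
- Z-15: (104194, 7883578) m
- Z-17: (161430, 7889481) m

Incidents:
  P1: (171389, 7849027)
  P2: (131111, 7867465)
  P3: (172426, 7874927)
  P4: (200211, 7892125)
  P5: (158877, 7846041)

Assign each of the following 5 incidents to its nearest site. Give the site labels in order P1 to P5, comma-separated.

Z-7, Z-14, Z-10, Z-17, Z-7

P1 → Z-7 (d²=707166410.00)
P2 → Z-14 (d²=527077184.00)
P3 → Z-10 (d²=146536409.00)
P4 → Z-17 (d²=1510956697.00)
P5 → Z-7 (d²=402788250.00)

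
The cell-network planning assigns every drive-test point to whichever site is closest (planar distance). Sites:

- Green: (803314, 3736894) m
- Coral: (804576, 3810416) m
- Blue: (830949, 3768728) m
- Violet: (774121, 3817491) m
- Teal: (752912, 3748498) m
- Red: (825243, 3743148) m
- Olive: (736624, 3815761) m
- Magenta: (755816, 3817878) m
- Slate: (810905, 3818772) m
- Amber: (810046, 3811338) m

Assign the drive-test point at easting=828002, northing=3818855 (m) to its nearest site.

Slate

Squared distances to each site:
Green: 7327102865.000; Coral: 619994197.000; Blue: 2521400938.000; Violet: 2905022657.000; Teal: 10588615549.000; Red: 5739161930.000; Olive: 8359511720.000; Magenta: 5211773125.000; Slate: 292314298.000; Amber: 378923225.000.
Minimum at Slate.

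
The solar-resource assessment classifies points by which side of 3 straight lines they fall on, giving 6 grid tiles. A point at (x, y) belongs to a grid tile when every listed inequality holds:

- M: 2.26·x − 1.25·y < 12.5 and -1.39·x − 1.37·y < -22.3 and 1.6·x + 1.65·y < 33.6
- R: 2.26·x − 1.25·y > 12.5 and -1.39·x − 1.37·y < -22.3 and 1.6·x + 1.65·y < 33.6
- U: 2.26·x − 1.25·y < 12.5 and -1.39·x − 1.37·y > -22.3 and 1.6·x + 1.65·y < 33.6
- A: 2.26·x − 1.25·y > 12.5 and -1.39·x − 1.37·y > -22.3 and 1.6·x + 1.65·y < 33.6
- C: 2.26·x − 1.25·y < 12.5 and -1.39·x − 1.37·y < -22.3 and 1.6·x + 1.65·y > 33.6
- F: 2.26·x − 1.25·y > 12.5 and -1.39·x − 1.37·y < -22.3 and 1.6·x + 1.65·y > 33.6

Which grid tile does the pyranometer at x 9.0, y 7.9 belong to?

M

2.26·9.0 − 1.25·7.9 = 10.465, which is < 12.5
-1.39·9.0 − 1.37·7.9 = -23.333, which is < -22.3
1.6·9.0 + 1.65·7.9 = 27.435, which is < 33.6
This sign pattern matches M.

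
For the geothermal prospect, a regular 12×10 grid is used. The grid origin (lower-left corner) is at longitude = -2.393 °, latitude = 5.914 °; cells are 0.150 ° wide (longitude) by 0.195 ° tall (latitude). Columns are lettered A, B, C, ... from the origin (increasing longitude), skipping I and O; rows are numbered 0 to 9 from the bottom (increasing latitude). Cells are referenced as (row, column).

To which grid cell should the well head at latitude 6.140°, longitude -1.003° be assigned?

Column index: ⌊(-1.003 − -2.393) / 0.150⌋ = ⌊9.267⌋ = 9 → column K
Row offset from origin: ⌊(6.140 − 5.914) / 0.195⌋ = ⌊1.159⌋ = 1 → row 1

(1, K)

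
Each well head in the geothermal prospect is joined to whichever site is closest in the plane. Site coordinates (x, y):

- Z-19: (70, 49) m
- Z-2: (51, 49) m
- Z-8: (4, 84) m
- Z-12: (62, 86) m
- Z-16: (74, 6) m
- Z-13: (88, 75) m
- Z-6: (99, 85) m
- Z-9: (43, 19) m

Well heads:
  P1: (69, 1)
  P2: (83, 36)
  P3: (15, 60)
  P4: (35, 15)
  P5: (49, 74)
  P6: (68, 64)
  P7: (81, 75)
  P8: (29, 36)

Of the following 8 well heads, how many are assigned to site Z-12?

P1 → Z-16
P2 → Z-19
P3 → Z-8
P4 → Z-9
P5 → Z-12
P6 → Z-19
P7 → Z-13
P8 → Z-9
1 of the 8 goes to Z-12.

1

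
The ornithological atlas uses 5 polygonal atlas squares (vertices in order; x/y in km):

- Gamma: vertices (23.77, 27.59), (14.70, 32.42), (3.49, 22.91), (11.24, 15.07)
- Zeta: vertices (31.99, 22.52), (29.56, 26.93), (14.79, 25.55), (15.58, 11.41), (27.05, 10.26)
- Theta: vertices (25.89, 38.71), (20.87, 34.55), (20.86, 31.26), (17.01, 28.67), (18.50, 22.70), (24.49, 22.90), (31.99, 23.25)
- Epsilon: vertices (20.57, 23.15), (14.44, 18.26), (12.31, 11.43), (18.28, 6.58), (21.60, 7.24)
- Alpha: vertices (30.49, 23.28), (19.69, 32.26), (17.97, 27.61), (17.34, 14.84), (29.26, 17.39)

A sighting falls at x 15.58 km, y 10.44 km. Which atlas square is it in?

Cast a ray rightward from (15.58, 10.44). For each polygon, the edges (by vertex number in listed order) whose endpoints lie on opposite sides of y = 10.44, where each meets that height, and whether that is right or left of the point:
Gamma: no edge straddles that height → 0 crossings.
Zeta: 4–5 at x≈25.255 (right), 5–1 at x≈27.123 (right) → 2 crossings.
Theta: no edge straddles that height → 0 crossings.
Epsilon: 3–4 at x≈13.529 (left), 5–1 at x≈21.393 (right) → 1 crossing.
Alpha: no edge straddles that height → 0 crossings.
Only Epsilon has an odd count, so the point is inside Epsilon.

Epsilon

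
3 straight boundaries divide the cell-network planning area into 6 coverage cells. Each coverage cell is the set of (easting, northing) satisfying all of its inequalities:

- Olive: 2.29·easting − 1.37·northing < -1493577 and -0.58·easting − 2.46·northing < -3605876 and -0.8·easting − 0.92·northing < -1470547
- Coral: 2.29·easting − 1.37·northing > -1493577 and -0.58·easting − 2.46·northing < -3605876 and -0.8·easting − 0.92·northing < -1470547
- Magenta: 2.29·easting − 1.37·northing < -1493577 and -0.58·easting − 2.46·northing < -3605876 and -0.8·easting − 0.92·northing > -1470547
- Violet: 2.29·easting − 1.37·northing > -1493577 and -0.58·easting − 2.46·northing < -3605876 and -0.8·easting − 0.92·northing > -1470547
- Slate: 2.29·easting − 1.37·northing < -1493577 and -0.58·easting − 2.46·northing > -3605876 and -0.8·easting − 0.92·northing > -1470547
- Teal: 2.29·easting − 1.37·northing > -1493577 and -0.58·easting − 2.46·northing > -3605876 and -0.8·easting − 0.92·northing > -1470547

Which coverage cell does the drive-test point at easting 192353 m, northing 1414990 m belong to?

2.29·192353 − 1.37·1414990 = -1498047.930, which is < -1493577
-0.58·192353 − 2.46·1414990 = -3592440.140, which is > -3605876
-0.8·192353 − 0.92·1414990 = -1455673.200, which is > -1470547
This sign pattern matches Slate.

Slate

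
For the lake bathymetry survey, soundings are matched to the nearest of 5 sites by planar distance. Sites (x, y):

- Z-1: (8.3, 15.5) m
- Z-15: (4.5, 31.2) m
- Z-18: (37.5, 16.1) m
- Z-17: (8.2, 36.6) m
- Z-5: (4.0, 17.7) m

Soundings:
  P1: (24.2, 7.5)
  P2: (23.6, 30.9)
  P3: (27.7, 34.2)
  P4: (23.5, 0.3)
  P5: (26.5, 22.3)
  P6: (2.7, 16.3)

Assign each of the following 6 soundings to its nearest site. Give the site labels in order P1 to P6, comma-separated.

Z-18, Z-17, Z-17, Z-18, Z-18, Z-5

P1 → Z-18 (d²=250.85)
P2 → Z-17 (d²=269.65)
P3 → Z-17 (d²=386.01)
P4 → Z-18 (d²=445.64)
P5 → Z-18 (d²=159.44)
P6 → Z-5 (d²=3.65)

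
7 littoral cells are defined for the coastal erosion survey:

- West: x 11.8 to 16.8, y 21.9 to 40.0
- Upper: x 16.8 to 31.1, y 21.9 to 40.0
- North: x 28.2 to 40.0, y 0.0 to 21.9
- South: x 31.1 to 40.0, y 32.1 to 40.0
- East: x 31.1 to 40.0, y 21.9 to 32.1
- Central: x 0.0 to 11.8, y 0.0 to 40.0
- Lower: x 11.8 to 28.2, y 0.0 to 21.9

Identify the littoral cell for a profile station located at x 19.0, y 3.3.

Lower

The point has x = 19.0 and y = 3.3.
Only Lower satisfies 11.8 ≤ x ≤ 28.2 and 0.0 ≤ y ≤ 21.9.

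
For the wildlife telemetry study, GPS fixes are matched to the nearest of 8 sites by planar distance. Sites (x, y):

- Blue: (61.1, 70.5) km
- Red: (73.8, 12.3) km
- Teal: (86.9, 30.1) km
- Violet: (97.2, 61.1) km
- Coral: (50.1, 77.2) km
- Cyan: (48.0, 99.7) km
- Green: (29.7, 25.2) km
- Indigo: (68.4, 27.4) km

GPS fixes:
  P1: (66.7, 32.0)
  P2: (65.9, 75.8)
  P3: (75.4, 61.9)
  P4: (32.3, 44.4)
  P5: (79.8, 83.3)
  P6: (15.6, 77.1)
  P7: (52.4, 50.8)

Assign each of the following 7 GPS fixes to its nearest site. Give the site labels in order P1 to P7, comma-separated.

Indigo, Blue, Blue, Green, Blue, Coral, Blue

P1 → Indigo (d²=24.05)
P2 → Blue (d²=51.13)
P3 → Blue (d²=278.45)
P4 → Green (d²=375.40)
P5 → Blue (d²=513.53)
P6 → Coral (d²=1190.26)
P7 → Blue (d²=463.78)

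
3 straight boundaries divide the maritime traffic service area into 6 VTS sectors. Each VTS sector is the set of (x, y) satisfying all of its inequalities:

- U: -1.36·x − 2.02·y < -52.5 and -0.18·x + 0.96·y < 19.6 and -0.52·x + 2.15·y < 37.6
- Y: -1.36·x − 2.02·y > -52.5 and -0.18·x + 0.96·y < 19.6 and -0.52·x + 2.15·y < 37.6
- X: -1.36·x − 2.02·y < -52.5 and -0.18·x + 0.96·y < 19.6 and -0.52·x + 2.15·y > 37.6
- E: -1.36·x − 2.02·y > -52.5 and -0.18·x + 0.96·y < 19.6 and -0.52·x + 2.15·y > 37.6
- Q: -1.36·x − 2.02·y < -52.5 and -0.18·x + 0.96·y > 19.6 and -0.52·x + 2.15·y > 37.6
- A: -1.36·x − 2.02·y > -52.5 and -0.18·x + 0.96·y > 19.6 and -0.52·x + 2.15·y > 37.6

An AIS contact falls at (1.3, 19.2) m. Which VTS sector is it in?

E

-1.36·1.3 − 2.02·19.2 = -40.552, which is > -52.5
-0.18·1.3 + 0.96·19.2 = 18.198, which is < 19.6
-0.52·1.3 + 2.15·19.2 = 40.604, which is > 37.6
This sign pattern matches E.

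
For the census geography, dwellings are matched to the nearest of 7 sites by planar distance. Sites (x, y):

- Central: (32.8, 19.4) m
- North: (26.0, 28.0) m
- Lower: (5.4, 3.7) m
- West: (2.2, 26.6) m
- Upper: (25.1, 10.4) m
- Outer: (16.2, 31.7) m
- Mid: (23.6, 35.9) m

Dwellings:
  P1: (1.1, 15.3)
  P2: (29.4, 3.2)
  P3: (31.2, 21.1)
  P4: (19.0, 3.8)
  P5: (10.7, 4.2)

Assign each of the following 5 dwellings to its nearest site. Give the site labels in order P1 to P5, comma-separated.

P1 → West (d²=128.90)
P2 → Upper (d²=70.33)
P3 → Central (d²=5.45)
P4 → Upper (d²=80.77)
P5 → Lower (d²=28.34)

West, Upper, Central, Upper, Lower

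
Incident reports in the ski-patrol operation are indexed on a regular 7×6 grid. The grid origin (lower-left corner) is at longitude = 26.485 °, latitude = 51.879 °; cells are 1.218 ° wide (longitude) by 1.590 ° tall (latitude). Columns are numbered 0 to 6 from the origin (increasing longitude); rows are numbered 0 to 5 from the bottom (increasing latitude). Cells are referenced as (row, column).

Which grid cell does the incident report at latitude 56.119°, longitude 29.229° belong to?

Column index: ⌊(29.229 − 26.485) / 1.218⌋ = ⌊2.253⌋ = 2
Row offset from origin: ⌊(56.119 − 51.879) / 1.590⌋ = ⌊2.667⌋ = 2 → row 2

(2, 2)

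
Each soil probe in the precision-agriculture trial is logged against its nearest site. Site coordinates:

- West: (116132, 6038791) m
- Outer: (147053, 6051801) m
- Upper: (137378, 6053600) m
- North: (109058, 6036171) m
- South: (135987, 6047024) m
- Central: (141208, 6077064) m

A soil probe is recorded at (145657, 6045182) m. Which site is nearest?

Squared distances to each site:
West: 912570506.000; Outer: 45759977.000; Upper: 139404565.000; North: 1420684922.000; South: 96901864.000; Central: 1036255525.000.
Minimum at Outer.

Outer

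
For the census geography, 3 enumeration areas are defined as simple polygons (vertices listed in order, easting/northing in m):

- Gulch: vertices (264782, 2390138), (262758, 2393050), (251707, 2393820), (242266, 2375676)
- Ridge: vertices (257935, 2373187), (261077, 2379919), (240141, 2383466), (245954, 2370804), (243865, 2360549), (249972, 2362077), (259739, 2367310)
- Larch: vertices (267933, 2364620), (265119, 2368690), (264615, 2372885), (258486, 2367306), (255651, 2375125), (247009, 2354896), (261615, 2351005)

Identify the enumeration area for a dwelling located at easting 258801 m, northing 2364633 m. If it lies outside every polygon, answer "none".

Larch

Cast a ray rightward from (258801, 2364633). For each polygon, the edges (by vertex number in listed order) whose endpoints lie on opposite sides of northing = 2364633, where each meets that height, and whether that is right or left of the point:
Gulch: no edge straddles that height → 0 crossings.
Ridge: 4–5 at easting≈244696.9 (left), 6–7 at easting≈254742.6 (left) → 0 crossings.
Larch: 1–2 at easting≈267924.0 (right), 5–6 at easting≈251168.7 (left) → 1 crossing.
Only Larch has an odd count, so the point is inside Larch.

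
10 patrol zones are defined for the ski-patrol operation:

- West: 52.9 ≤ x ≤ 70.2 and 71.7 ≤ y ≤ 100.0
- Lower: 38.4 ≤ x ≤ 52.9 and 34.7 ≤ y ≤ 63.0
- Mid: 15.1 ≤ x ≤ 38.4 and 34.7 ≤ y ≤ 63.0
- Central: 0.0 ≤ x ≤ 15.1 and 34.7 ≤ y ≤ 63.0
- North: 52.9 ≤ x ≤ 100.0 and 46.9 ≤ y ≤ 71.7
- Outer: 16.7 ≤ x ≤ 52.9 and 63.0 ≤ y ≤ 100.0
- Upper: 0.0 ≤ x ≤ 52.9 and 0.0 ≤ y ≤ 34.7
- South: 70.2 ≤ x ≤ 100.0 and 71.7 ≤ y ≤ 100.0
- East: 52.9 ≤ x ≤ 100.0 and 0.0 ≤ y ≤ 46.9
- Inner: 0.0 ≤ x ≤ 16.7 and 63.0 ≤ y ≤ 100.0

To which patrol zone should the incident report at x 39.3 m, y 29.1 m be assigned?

The point has x = 39.3 and y = 29.1.
Only Upper satisfies 0.0 ≤ x ≤ 52.9 and 0.0 ≤ y ≤ 34.7.

Upper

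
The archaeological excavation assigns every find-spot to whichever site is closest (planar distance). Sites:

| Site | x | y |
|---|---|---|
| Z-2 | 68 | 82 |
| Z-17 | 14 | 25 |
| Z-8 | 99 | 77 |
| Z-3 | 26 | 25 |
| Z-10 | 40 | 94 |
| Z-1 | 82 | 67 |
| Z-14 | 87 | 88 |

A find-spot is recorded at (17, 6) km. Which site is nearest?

Z-17

Squared distances to each site:
Z-2: 8377.000; Z-17: 370.000; Z-8: 11765.000; Z-3: 442.000; Z-10: 8273.000; Z-1: 7946.000; Z-14: 11624.000.
Minimum at Z-17.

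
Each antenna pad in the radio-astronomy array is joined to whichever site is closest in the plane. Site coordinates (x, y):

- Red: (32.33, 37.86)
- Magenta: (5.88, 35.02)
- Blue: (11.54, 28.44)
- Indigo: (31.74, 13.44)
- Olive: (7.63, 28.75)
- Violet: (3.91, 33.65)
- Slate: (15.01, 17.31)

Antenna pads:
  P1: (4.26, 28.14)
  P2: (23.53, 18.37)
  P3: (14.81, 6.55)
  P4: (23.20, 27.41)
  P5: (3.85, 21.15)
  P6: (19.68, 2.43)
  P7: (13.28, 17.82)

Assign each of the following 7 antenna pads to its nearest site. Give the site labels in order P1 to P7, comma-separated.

P1 → Olive (d²=11.73)
P2 → Slate (d²=73.71)
P3 → Slate (d²=115.82)
P4 → Blue (d²=137.02)
P5 → Olive (d²=72.05)
P6 → Slate (d²=243.22)
P7 → Slate (d²=3.25)

Olive, Slate, Slate, Blue, Olive, Slate, Slate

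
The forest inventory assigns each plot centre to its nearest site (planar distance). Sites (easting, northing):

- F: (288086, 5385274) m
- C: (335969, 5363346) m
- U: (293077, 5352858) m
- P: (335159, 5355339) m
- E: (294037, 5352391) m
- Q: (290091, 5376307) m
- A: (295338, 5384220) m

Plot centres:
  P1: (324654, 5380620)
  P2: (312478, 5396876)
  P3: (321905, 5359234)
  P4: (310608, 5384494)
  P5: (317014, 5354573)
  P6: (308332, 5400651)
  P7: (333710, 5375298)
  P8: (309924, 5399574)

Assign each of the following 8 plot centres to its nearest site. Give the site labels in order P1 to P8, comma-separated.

P1 → C (d²=426420301.00)
P2 → A (d²=453953936.00)
P3 → P (d²=190839541.00)
P4 → A (d²=233247976.00)
P5 → P (d²=329827781.00)
P6 → A (d²=438821797.00)
P7 → C (d²=147953385.00)
P8 → A (d²=448496712.00)

C, A, P, A, P, A, C, A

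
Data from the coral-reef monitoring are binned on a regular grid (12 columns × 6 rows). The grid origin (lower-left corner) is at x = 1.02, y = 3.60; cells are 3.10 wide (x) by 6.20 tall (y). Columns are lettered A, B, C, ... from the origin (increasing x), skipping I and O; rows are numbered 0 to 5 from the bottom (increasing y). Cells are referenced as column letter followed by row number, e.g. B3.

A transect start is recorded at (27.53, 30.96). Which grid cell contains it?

J4

Column index: ⌊(27.53 − 1.02) / 3.10⌋ = ⌊8.552⌋ = 8 → column J
Row offset from origin: ⌊(30.96 − 3.60) / 6.20⌋ = ⌊4.413⌋ = 4 → row 4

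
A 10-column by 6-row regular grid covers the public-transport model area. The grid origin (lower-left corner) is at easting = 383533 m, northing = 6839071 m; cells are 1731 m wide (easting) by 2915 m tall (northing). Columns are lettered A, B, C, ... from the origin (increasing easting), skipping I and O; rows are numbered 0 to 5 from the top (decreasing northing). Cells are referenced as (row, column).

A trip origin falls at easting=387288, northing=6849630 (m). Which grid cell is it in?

(2, C)

Column index: ⌊(387288 − 383533) / 1731⌋ = ⌊2.169⌋ = 2 → column C
Row offset from origin: ⌊(6849630 − 6839071) / 2915⌋ = ⌊3.622⌋ = 3 → row 2 (counted from top)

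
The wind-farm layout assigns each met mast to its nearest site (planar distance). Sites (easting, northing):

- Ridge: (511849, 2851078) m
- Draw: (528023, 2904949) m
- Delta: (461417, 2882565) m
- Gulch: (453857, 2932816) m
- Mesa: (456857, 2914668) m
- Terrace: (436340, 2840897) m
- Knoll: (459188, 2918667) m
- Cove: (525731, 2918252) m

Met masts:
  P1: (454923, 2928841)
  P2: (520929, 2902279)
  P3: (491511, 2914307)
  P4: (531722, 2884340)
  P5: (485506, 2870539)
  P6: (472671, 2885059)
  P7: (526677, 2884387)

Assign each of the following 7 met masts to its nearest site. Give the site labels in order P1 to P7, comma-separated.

Gulch, Draw, Knoll, Draw, Delta, Delta, Draw

P1 → Gulch (d²=16936981.00)
P2 → Draw (d²=57453736.00)
P3 → Knoll (d²=1063785929.00)
P4 → Draw (d²=438413482.00)
P5 → Delta (d²=724904597.00)
P6 → Delta (d²=132872552.00)
P7 → Draw (d²=424607560.00)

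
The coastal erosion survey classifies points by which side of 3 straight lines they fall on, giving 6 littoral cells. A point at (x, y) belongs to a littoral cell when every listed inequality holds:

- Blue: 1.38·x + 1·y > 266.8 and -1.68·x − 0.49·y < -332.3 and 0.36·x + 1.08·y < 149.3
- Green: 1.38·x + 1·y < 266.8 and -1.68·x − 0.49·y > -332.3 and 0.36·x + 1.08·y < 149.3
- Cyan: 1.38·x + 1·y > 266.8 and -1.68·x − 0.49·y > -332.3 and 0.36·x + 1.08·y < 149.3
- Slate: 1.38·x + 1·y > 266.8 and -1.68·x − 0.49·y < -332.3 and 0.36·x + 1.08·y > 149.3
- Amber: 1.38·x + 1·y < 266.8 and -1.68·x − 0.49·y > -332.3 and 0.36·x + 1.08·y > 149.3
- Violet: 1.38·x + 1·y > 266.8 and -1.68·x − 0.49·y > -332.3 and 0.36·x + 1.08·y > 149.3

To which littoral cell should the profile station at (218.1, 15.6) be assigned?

Blue

1.38·218.1 + 1·15.6 = 316.578, which is > 266.8
-1.68·218.1 − 0.49·15.6 = -374.052, which is < -332.3
0.36·218.1 + 1.08·15.6 = 95.364, which is < 149.3
This sign pattern matches Blue.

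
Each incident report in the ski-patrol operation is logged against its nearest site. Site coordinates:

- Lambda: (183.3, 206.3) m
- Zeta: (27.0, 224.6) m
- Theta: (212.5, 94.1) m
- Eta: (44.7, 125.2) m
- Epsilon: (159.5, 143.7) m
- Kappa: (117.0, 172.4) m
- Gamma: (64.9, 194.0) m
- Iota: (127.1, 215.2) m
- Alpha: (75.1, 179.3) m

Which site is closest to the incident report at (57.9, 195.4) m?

Gamma

Squared distances to each site:
Lambda: 15843.970; Zeta: 1807.450; Theta: 34162.850; Eta: 5102.280; Epsilon: 12995.450; Kappa: 4021.810; Gamma: 50.960; Iota: 5180.680; Alpha: 555.050.
Minimum at Gamma.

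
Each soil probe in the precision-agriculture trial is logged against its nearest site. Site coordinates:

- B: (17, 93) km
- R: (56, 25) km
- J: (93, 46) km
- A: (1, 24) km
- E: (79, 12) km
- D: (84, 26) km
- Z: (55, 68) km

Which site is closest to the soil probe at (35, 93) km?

B

Squared distances to each site:
B: 324.000; R: 5065.000; J: 5573.000; A: 5917.000; E: 8497.000; D: 6890.000; Z: 1025.000.
Minimum at B.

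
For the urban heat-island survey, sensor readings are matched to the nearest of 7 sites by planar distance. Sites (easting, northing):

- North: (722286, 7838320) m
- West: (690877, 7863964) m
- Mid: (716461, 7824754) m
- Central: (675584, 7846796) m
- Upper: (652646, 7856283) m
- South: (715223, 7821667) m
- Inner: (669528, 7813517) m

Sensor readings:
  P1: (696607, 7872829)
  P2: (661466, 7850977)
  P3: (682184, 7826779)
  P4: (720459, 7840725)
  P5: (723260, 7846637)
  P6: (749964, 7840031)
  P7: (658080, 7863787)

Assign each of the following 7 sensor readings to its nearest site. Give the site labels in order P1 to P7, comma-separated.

P1 → West (d²=111421125.00)
P2 → Upper (d²=105946036.00)
P3 → Inner (d²=336054980.00)
P4 → North (d²=9121954.00)
P5 → North (d²=70121165.00)
P6 → North (d²=768999205.00)
P7 → Upper (d²=85838372.00)

West, Upper, Inner, North, North, North, Upper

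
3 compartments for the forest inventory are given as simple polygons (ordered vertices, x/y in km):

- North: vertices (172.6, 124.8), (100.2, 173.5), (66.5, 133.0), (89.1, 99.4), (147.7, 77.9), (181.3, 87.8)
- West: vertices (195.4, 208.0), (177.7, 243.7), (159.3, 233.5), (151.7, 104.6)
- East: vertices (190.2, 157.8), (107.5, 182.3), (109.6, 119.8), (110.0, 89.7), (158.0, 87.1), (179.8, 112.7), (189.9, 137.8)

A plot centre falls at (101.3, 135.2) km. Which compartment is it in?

North

Cast a ray rightward from (101.3, 135.2). For each polygon, the edges (by vertex number in listed order) whose endpoints lie on opposite sides of y = 135.2, where each meets that height, and whether that is right or left of the point:
North: 1–2 at x≈157.14 (right), 2–3 at x≈68.33 (left) → 1 crossing.
West: 3–4 at x≈153.50 (right), 4–1 at x≈164.63 (right) → 2 crossings.
East: 2–3 at x≈109.08 (right), 6–7 at x≈188.85 (right) → 2 crossings.
Only North has an odd count, so the point is inside North.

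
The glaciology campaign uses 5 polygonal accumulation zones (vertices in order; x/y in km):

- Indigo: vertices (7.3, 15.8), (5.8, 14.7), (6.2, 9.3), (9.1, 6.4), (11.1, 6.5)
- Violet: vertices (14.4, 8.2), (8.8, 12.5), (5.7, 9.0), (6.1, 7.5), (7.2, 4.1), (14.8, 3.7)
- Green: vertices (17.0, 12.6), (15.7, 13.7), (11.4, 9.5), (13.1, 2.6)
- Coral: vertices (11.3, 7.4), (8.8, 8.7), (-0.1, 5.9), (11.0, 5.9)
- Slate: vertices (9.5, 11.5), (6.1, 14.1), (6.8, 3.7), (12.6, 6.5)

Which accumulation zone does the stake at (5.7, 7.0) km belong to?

Cast a ray rightward from (5.7, 7.0). For each polygon, the edges (by vertex number in listed order) whose endpoints lie on opposite sides of y = 7.0, where each meets that height, and whether that is right or left of the point:
Indigo: 3–4 at x≈8.50 (right), 5–1 at x≈10.90 (right) → 2 crossings.
Violet: 4–5 at x≈6.26 (right), 6–1 at x≈14.51 (right) → 2 crossings.
Green: 3–4 at x≈12.02 (right), 4–1 at x≈14.82 (right) → 2 crossings.
Coral: 2–3 at x≈3.40 (left), 4–1 at x≈11.22 (right) → 1 crossing.
Slate: 2–3 at x≈6.58 (right), 4–1 at x≈12.29 (right) → 2 crossings.
Only Coral has an odd count, so the point is inside Coral.

Coral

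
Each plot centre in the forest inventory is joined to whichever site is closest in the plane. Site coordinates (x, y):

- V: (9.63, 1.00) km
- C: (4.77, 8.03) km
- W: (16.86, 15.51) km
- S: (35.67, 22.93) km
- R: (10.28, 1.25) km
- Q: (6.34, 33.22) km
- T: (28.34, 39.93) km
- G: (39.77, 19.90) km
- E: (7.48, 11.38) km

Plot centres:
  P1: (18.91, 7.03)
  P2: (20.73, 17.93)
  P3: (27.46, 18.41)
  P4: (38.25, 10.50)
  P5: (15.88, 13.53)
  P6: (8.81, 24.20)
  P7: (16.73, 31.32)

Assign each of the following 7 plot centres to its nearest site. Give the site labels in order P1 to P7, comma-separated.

W, W, S, G, W, Q, Q

P1 → W (d²=76.11)
P2 → W (d²=20.83)
P3 → S (d²=87.83)
P4 → G (d²=90.67)
P5 → W (d²=4.88)
P6 → Q (d²=87.46)
P7 → Q (d²=111.56)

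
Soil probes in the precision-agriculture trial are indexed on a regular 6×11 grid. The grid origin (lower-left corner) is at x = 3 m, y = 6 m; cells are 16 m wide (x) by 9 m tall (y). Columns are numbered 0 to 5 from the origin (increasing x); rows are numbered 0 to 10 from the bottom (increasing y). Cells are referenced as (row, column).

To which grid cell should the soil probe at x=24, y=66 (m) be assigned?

Column index: ⌊(24 − 3) / 16⌋ = ⌊1.312⌋ = 1
Row offset from origin: ⌊(66 − 6) / 9⌋ = ⌊6.667⌋ = 6 → row 6

(6, 1)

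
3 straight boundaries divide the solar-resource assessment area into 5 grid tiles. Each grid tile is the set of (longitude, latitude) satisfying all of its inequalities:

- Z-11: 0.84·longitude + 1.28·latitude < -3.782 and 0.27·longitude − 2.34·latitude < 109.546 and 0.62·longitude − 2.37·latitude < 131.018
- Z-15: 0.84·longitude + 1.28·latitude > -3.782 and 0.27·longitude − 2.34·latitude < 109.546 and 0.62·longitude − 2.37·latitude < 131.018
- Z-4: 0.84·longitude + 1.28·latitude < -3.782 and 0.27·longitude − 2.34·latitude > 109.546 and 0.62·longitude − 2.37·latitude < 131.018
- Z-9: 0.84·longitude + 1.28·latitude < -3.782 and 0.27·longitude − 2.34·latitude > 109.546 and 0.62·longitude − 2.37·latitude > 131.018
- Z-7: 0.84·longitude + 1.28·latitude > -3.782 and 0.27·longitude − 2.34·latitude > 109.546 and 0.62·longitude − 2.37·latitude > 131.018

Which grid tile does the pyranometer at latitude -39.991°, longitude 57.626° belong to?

0.84·57.626 + 1.28·-39.991 = -2.783, which is > -3.782
0.27·57.626 − 2.34·-39.991 = 109.138, which is < 109.546
0.62·57.626 − 2.37·-39.991 = 130.507, which is < 131.018
This sign pattern matches Z-15.

Z-15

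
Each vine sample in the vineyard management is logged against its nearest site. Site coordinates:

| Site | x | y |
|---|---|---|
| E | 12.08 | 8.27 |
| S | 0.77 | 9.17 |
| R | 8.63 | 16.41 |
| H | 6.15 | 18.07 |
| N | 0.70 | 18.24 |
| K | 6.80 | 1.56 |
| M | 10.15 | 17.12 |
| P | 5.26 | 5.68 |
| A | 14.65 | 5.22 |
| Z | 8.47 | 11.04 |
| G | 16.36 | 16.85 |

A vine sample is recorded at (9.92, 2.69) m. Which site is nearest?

K

Squared distances to each site:
E: 35.802; S: 125.713; R: 189.903; H: 250.757; N: 326.811; K: 11.011; M: 208.278; P: 30.656; A: 28.774; Z: 71.825; G: 241.979.
Minimum at K.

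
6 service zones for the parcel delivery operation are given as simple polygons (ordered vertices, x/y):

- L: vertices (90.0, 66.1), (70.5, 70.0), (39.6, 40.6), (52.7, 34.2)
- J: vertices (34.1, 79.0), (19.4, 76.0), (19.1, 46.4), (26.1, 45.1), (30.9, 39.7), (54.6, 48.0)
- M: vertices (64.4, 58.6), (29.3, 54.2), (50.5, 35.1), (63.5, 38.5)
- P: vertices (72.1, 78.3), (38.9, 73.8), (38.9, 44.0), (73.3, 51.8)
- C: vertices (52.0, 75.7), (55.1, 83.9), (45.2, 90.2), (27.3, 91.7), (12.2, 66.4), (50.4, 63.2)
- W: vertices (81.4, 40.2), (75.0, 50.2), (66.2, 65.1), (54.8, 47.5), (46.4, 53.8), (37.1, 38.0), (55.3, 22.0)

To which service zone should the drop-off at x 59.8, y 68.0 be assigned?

Cast a ray rightward from (59.8, 68.0). For each polygon, the edges (by vertex number in listed order) whose endpoints lie on opposite sides of y = 68.0, where each meets that height, and whether that is right or left of the point:
L: 1–2 at x≈80.50 (right), 2–3 at x≈68.40 (right) → 2 crossings.
J: 2–3 at x≈19.32 (left), 6–1 at x≈41.37 (left) → 0 crossings.
M: no edge straddles that height → 0 crossings.
P: 2–3 at x≈38.90 (left), 4–1 at x≈72.57 (right) → 1 crossing.
C: 4–5 at x≈13.15 (left), 6–1 at x≈51.01 (left) → 0 crossings.
W: no edge straddles that height → 0 crossings.
Only P has an odd count, so the point is inside P.

P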